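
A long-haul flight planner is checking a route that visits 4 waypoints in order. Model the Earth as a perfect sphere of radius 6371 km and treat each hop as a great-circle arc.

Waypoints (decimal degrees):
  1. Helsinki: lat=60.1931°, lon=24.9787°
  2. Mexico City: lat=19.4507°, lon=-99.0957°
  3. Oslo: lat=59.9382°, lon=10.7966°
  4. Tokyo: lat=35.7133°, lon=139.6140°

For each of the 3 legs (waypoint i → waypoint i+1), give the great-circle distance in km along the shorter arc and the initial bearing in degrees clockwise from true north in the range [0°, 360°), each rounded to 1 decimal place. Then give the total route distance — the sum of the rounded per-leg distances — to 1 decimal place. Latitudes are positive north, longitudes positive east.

Leg 1: dist=9839.7 km, bearing=308.6°
Leg 2: dist=9193.1 km, bearing=28.4°
Leg 3: dist=8396.0 km, bearing=40.8°
Total: 27428.8 km

Leg 1: φ1=1.0505678, φ2=0.3394788, Δφ=-0.7110890, Δλ=-2.1655068 rad; a=sin²(Δφ/2)+cosφ1·cosφ2·sin²(Δλ/2)=0.4868305665; c=2·atan2(√a, √(1-a))=1.544454413; dist=6371·c=9839.719 ≈ 9839.7 km; running total=9839.7 km
Leg 1 bearing: y=sinΔλ·cosφ2=-0.78103770, x=cosφ1·sinφ2-sinφ1·cosφ2·cosΔλ=0.62392818; θ=atan2(y, x)=-51.3806° <0 so +360° → 308.6194° ≈ 308.6°
Leg 2: φ1=0.3394788, φ2=1.0461189, Δφ=0.7066402, Δλ=1.9179825 rad; a=sin²(Δφ/2)+cosφ1·cosφ2·sin²(Δλ/2)=0.4362569285; c=2·atan2(√a, √(1-a))=1.442962301; dist=6371·c=9193.113 ≈ 9193.1 km; running total=19032.8 km
Leg 2 bearing: y=sinΔλ·cosφ2=0.47104503, x=cosφ1·sinφ2-sinφ1·cosφ2·cosΔλ=0.87284813; θ=atan2(y, x)=28.3542° ≈ 28.4°
Leg 3: φ1=1.0461189, φ2=0.6233147, Δφ=-0.4228043, Δλ=2.2482878 rad; a=sin²(Δφ/2)+cosφ1·cosφ2·sin²(Δλ/2)=0.3748732854; c=2·atan2(√a, √(1-a))=1.317854322; dist=6371·c=8396.0499 ≈ 8396.0 km; running total=27428.8 km
Leg 3 bearing: y=sinΔλ·cosφ2=0.63262740, x=cosφ1·sinφ2-sinφ1·cosφ2·cosΔλ=0.73290913; θ=atan2(y, x)=40.7999° ≈ 40.8°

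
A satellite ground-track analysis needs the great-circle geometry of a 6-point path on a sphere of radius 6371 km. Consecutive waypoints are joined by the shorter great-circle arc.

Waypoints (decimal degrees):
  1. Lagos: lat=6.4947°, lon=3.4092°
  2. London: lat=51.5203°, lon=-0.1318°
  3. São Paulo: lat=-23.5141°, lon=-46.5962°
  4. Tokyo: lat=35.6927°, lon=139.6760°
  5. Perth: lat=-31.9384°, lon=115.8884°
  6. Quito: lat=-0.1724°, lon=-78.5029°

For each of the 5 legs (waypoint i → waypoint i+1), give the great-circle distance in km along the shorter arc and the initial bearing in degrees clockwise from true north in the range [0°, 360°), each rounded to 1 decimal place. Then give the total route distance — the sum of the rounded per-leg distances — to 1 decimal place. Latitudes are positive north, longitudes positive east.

Leg 1: dist=5017.2 km, bearing=356.9°
Leg 2: dist=9493.0 km, bearing=221.8°
Leg 3: dist=18532.3 km, bearing=337.4°
Leg 4: dist=7918.7 km, bearing=201.2°
Leg 5: dist=16137.1 km, bearing=154.2°
Total: 57098.3 km

Leg 1: φ1=0.1133539, φ2=0.8991989, Δφ=0.7858450, Δλ=-0.0618021 rad; a=sin²(Δφ/2)+cosφ1·cosφ2·sin²(Δλ/2)=0.1471947718; c=2·atan2(√a, √(1-a))=0.787512054; dist=6371·c=5017.239 ≈ 5017.2 km; running total=5017.2 km
Leg 1 bearing: y=sinΔλ·cosφ2=-0.03843110, x=cosφ1·sinφ2-sinφ1·cosφ2·cosΔλ=0.70755702; θ=atan2(y, x)=-3.1090° <0 so +360° → 356.8910° ≈ 356.9°
Leg 2: φ1=0.8991989, φ2=-0.4103985, Δφ=-1.3095973, Δλ=-0.8109568 rad; a=sin²(Δφ/2)+cosφ1·cosφ2·sin²(Δλ/2)=0.4596593697; c=2·atan2(√a, √(1-a))=1.490027277; dist=6371·c=9492.964 ≈ 9493.0 km; running total=14510.2 km
Leg 2 bearing: y=sinΔλ·cosφ2=-0.66474836, x=cosφ1·sinφ2-sinφ1·cosφ2·cosΔλ=-0.74269789; θ=atan2(y, x)=-138.1700° <0 so +360° → 221.8300° ≈ 221.8°
Leg 3: φ1=-0.4103985, φ2=0.6229551, Δφ=1.0333536, Δλ=3.2510632 rad; a=sin²(Δφ/2)+cosφ1·cosφ2·sin²(Δλ/2)=0.9865184679; c=2·atan2(√a, √(1-a))=2.908847683; dist=6371·c=18532.269 ≈ 18532.3 km; running total=33042.5 km
Leg 3 bearing: y=sinΔλ·cosφ2=-0.08872989, x=cosφ1·sinφ2-sinφ1·cosφ2·cosΔλ=0.21289934; θ=atan2(y, x)=-22.6249° <0 so +360° → 337.3751° ≈ 337.4°
Leg 4: φ1=0.6229551, φ2=-0.5574302, Δφ=-1.1803854, Δλ=-0.4151719 rad; a=sin²(Δφ/2)+cosφ1·cosφ2·sin²(Δλ/2)=0.3389910481; c=2·atan2(√a, √(1-a))=1.242936172; dist=6371·c=7918.746 ≈ 7918.7 km; running total=40961.2 km
Leg 4 bearing: y=sinΔλ·cosφ2=-0.34228749, x=cosφ1·sinφ2-sinφ1·cosφ2·cosΔλ=-0.88269120; θ=atan2(y, x)=-158.8048° <0 so +360° → 201.1952° ≈ 201.2°
Leg 5: φ1=-0.5574302, φ2=-0.0030089, Δφ=0.5544213, Δλ=-3.3927682 rad; a=sin²(Δφ/2)+cosφ1·cosφ2·sin²(Δλ/2)=0.9101965113; c=2·atan2(√a, √(1-a))=2.532894350; dist=6371·c=16137.070 ≈ 16137.1 km; running total=57098.3 km
Leg 5 bearing: y=sinΔλ·cosφ2=0.24854169, x=cosφ1·sinφ2-sinφ1·cosφ2·cosΔλ=-0.51495856; θ=atan2(y, x)=154.2360° ≈ 154.2°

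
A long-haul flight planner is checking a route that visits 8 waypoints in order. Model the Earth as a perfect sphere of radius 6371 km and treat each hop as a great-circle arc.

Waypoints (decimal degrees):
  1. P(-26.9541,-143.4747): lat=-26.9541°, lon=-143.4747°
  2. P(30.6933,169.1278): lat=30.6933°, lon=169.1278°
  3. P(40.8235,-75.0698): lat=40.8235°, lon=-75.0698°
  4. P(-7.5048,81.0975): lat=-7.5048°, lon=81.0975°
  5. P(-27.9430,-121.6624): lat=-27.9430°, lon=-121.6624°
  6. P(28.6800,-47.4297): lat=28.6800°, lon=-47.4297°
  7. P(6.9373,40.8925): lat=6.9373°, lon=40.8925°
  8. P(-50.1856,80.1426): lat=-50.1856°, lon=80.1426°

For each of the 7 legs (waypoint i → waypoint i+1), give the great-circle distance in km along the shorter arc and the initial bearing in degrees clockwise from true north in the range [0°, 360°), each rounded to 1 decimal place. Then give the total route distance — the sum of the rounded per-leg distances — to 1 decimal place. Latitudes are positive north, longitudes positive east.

Leg 1: φ1=-0.4704378, φ2=0.5356991, Δφ=1.0061369, Δλ=5.4559429 rad; a=sin²(Δφ/2)+cosφ1·cosφ2·sin²(Δλ/2)=0.3562608671; c=2·atan2(√a, √(1-a))=1.279203409; dist=6371·c=8149.805 ≈ 8149.8 km; running total=8149.8 km
Leg 1 bearing: y=sinΔλ·cosφ2=-0.63295330, x=cosφ1·sinφ2-sinφ1·cosφ2·cosΔλ=0.71883682; θ=atan2(y, x)=-41.3647° <0 so +360° → 318.6353° ≈ 318.6°
Leg 2: φ1=0.5356991, φ2=0.7125045, Δφ=0.1768053, Δλ=-4.2620521 rad; a=sin²(Δφ/2)+cosφ1·cosφ2·sin²(Δλ/2)=0.4747727472; c=2·atan2(√a, √(1-a))=1.520320390; dist=6371·c=9685.961 ≈ 9686.0 km; running total=17835.8 km
Leg 2 bearing: y=sinΔλ·cosφ2=0.68128172, x=cosφ1·sinφ2-sinφ1·cosφ2·cosΔλ=0.73028047; θ=atan2(y, x)=43.0119° ≈ 43.0°
Leg 3: φ1=0.7125045, φ2=-0.1309835, Δφ=-0.8434880, Δλ=2.7256336 rad; a=sin²(Δφ/2)+cosφ1·cosφ2·sin²(Δλ/2)=0.8858270792; c=2·atan2(√a, √(1-a))=2.452234096; dist=6371·c=15623.183 ≈ 15623.2 km; running total=33459.0 km
Leg 3 bearing: y=sinΔλ·cosφ2=0.40060615, x=cosφ1·sinφ2-sinφ1·cosφ2·cosΔλ=0.49402892; θ=atan2(y, x)=39.0385° ≈ 39.0°
Leg 4: φ1=-0.1309835, φ2=-0.4876974, Δφ=-0.3567139, Δλ=-3.5388278 rad; a=sin²(Δφ/2)+cosφ1·cosφ2·sin²(Δλ/2)=0.8732228354; c=2·atan2(√a, √(1-a))=2.413501012; dist=6371·c=15376.415 ≈ 15376.4 km; running total=48835.4 km
Leg 4 bearing: y=sinΔλ·cosφ2=0.34176672, x=cosφ1·sinφ2-sinφ1·cosφ2·cosΔλ=-0.57097668; θ=atan2(y, x)=149.0967° ≈ 149.1°
Leg 5: φ1=-0.4876974, φ2=0.5005604, Δφ=0.9882578, Δλ=1.2956050 rad; a=sin²(Δφ/2)+cosφ1·cosφ2·sin²(Δλ/2)=0.5071428784; c=2·atan2(√a, √(1-a))=1.585082570; dist=6371·c=10098.561 ≈ 10098.6 km; running total=58934.0 km
Leg 5 bearing: y=sinΔλ·cosφ2=0.84430326, x=cosφ1·sinφ2-sinφ1·cosφ2·cosΔλ=0.53567520; θ=atan2(y, x)=57.6066° ≈ 57.6°
Leg 6: φ1=0.5005604, φ2=0.1210787, Δφ=-0.3794817, Δλ=1.5415132 rad; a=sin²(Δφ/2)+cosφ1·cosφ2·sin²(Δλ/2)=0.4582676651; c=2·atan2(√a, √(1-a))=1.487234445; dist=6371·c=9475.171 ≈ 9475.2 km; running total=68409.2 km
Leg 6 bearing: y=sinΔλ·cosφ2=0.99225334, x=cosφ1·sinφ2-sinφ1·cosφ2·cosΔλ=0.09201608; θ=atan2(y, x)=84.7019° ≈ 84.7°
Leg 7: φ1=0.1210787, φ2=-0.8759040, Δφ=-0.9969827, Δλ=0.6850435 rad; a=sin²(Δφ/2)+cosφ1·cosφ2·sin²(Δλ/2)=0.3002806544; c=2·atan2(√a, √(1-a))=1.159891837; dist=6371·c=7389.671 ≈ 7389.7 km; running total=75798.9 km
Leg 7 bearing: y=sinΔλ·cosφ2=0.40512384, x=cosφ1·sinφ2-sinφ1·cosφ2·cosΔλ=-0.82238884; θ=atan2(y, x)=153.7743° ≈ 153.8°

Leg 1: dist=8149.8 km, bearing=318.6°
Leg 2: dist=9686.0 km, bearing=43.0°
Leg 3: dist=15623.2 km, bearing=39.0°
Leg 4: dist=15376.4 km, bearing=149.1°
Leg 5: dist=10098.6 km, bearing=57.6°
Leg 6: dist=9475.2 km, bearing=84.7°
Leg 7: dist=7389.7 km, bearing=153.8°
Total: 75798.9 km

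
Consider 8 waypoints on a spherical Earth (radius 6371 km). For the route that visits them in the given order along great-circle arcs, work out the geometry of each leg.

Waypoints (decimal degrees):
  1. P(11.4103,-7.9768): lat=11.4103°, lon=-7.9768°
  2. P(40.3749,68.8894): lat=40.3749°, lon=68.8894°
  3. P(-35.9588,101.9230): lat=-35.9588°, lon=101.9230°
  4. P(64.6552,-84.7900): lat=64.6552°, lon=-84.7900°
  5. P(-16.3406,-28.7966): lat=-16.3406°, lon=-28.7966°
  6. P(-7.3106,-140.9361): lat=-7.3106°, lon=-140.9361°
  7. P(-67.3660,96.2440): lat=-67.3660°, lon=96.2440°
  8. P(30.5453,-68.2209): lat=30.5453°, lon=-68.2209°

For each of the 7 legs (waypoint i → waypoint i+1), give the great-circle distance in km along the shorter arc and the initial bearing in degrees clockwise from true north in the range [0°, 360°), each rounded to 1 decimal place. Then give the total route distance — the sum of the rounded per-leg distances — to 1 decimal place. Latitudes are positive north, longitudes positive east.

Leg 1: φ1=0.1991473, φ2=0.7046749, Δφ=0.5055276, Δλ=1.3415683 rad; a=sin²(Δφ/2)+cosφ1·cosφ2·sin²(Δλ/2)=0.3510808961; c=2·atan2(√a, √(1-a))=1.268369042; dist=6371·c=8080.779 ≈ 8080.8 km; running total=8080.8 km
Leg 1 bearing: y=sinΔλ·cosφ2=0.74189449, x=cosφ1·sinφ2-sinφ1·cosφ2·cosΔλ=0.60073702; θ=atan2(y, x)=51.0017° ≈ 51.0°
Leg 2: φ1=0.7046749, φ2=-0.6275995, Δφ=-1.3322744, Δλ=0.5765451 rad; a=sin²(Δφ/2)+cosφ1·cosφ2·sin²(Δλ/2)=0.4317069986; c=2·atan2(√a, √(1-a))=1.433782033; dist=6371·c=9134.625 ≈ 9134.6 km; running total=17215.4 km
Leg 2 bearing: y=sinΔλ·cosφ2=0.44125034, x=cosφ1·sinφ2-sinφ1·cosφ2·cosΔλ=-0.88692863; θ=atan2(y, x)=153.5495° ≈ 153.5°
Leg 3: φ1=-0.6275995, φ2=1.1284461, Δφ=1.7560456, Δλ=-3.2587566 rad; a=sin²(Δφ/2)+cosφ1·cosφ2·sin²(Δλ/2)=0.9374004181; c=2·atan2(√a, √(1-a))=2.635820905; dist=6371·c=16792.815 ≈ 16792.8 km; running total=34008.2 km
Leg 3 bearing: y=sinΔλ·cosφ2=0.05003908, x=cosφ1·sinφ2-sinφ1·cosφ2·cosΔλ=0.48189168; θ=atan2(y, x)=5.9283° ≈ 5.9°
Leg 4: φ1=1.1284461, φ2=-0.2851973, Δφ=-1.4136434, Δλ=0.9772692 rad; a=sin²(Δφ/2)+cosφ1·cosφ2·sin²(Δλ/2)=0.5122628843; c=2·atan2(√a, √(1-a))=1.595324555; dist=6371·c=10163.813 ≈ 10163.8 km; running total=44172.0 km
Leg 4 bearing: y=sinΔλ·cosφ2=0.79548775, x=cosφ1·sinφ2-sinφ1·cosφ2·cosΔλ=-0.60547314; θ=atan2(y, x)=127.2760° ≈ 127.3°
Leg 5: φ1=-0.2851973, φ2=-0.1275940, Δφ=0.1576032, Δλ=-1.9572035 rad; a=sin²(Δφ/2)+cosφ1·cosφ2·sin²(Δλ/2)=0.6614496725; c=2·atan2(√a, √(1-a))=1.899587663; dist=6371·c=12102.273 ≈ 12102.3 km; running total=56274.3 km
Leg 5 bearing: y=sinΔλ·cosφ2=-0.91873932, x=cosφ1·sinφ2-sinφ1·cosφ2·cosΔλ=-0.22727532; θ=atan2(y, x)=-103.8947° <0 so +360° → 256.1053° ≈ 256.1°
Leg 6: φ1=-0.1275940, φ2=-1.1757585, Δφ=-1.0481645, Δλ=4.1395737 rad; a=sin²(Δφ/2)+cosφ1·cosφ2·sin²(Δλ/2)=0.5447208424; c=2·atan2(√a, √(1-a))=1.660357696; dist=6371·c=10578.139 ≈ 10578.1 km; running total=66852.4 km
Leg 6 bearing: y=sinΔλ·cosφ2=-0.32341383, x=cosφ1·sinφ2-sinφ1·cosφ2·cosΔλ=-0.94202106; θ=atan2(y, x)=-161.0517° <0 so +360° → 198.9483° ≈ 198.9°
Leg 7: φ1=-1.1757585, φ2=0.5331161, Δφ=1.7088746, Δλ=-2.8704540 rad; a=sin²(Δφ/2)+cosφ1·cosφ2·sin²(Δλ/2)=0.8942031746; c=2·atan2(√a, √(1-a))=2.479010356; dist=6371·c=15793.775 ≈ 15793.8 km; running total=82646.2 km
Leg 7 bearing: y=sinΔλ·cosφ2=-0.23066143, x=cosφ1·sinφ2-sinφ1·cosφ2·cosΔλ=-0.57027251; θ=atan2(y, x)=-157.9779° <0 so +360° → 202.0221° ≈ 202.0°

Leg 1: dist=8080.8 km, bearing=51.0°
Leg 2: dist=9134.6 km, bearing=153.5°
Leg 3: dist=16792.8 km, bearing=5.9°
Leg 4: dist=10163.8 km, bearing=127.3°
Leg 5: dist=12102.3 km, bearing=256.1°
Leg 6: dist=10578.1 km, bearing=198.9°
Leg 7: dist=15793.8 km, bearing=202.0°
Total: 82646.2 km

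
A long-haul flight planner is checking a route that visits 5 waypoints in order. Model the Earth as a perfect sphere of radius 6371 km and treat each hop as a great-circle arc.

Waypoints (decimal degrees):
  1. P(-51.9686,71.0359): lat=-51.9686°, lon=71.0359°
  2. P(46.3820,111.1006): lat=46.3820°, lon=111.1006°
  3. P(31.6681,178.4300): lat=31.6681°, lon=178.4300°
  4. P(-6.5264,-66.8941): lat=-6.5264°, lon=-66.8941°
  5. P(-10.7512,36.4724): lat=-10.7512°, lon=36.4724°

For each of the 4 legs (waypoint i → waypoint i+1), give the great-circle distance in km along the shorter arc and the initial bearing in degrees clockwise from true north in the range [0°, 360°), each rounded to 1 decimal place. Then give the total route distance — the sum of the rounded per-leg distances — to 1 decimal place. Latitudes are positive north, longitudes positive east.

Leg 1: dist=11584.3 km, bearing=27.3°
Leg 2: dist=5856.9 km, bearing=81.0°
Leg 3: dist=12717.8 km, bearing=82.4°
Leg 4: dist=11319.3 km, bearing=102.5°
Total: 41478.3 km

Leg 1: φ1=-0.9070232, φ2=0.8095186, Δφ=1.7165418, Δλ=0.6992609 rad; a=sin²(Δφ/2)+cosφ1·cosφ2·sin²(Δλ/2)=0.6224861021; c=2·atan2(√a, √(1-a))=1.818287350; dist=6371·c=11584.309 ≈ 11584.3 km; running total=11584.3 km
Leg 1 bearing: y=sinΔλ·cosφ2=0.44402158, x=cosφ1·sinφ2-sinφ1·cosφ2·cosΔλ=0.86187787; θ=atan2(y, x)=27.2566° ≈ 27.3°
Leg 2: φ1=0.8095186, φ2=0.5527126, Δφ=-0.2568060, Δλ=1.1751197 rad; a=sin²(Δφ/2)+cosφ1·cosφ2·sin²(Δλ/2)=0.1968127737; c=2·atan2(√a, √(1-a))=0.919303115; dist=6371·c=5856.880 ≈ 5856.9 km; running total=17441.2 km
Leg 2 bearing: y=sinΔλ·cosφ2=0.78534386, x=cosφ1·sinφ2-sinφ1·cosφ2·cosΔλ=0.12467974; θ=atan2(y, x)=80.9791° ≈ 81.0°
Leg 3: φ1=0.5527126, φ2=-0.1139072, Δφ=-0.6666198, Δλ=-4.2817133 rad; a=sin²(Δφ/2)+cosφ1·cosφ2·sin²(Δλ/2)=0.7063460107; c=2·atan2(√a, √(1-a))=1.996203855; dist=6371·c=12717.815 ≈ 12717.8 km; running total=30159.0 km
Leg 3 bearing: y=sinΔλ·cosφ2=0.90279522, x=cosφ1·sinφ2-sinφ1·cosφ2·cosΔλ=0.12102103; θ=atan2(y, x)=82.3649° ≈ 82.4°
Leg 4: φ1=-0.1139072, φ2=-0.1876438, Δφ=-0.0737367, Δλ=1.8040858 rad; a=sin²(Δφ/2)+cosφ1·cosφ2·sin²(Δλ/2)=0.6022232028; c=2·atan2(√a, √(1-a))=1.776694461; dist=6371·c=11319.320 ≈ 11319.3 km; running total=41478.3 km
Leg 4 bearing: y=sinΔλ·cosφ2=0.95583321, x=cosφ1·sinφ2-sinφ1·cosφ2·cosΔλ=-0.21115054; θ=atan2(y, x)=102.4570° ≈ 102.5°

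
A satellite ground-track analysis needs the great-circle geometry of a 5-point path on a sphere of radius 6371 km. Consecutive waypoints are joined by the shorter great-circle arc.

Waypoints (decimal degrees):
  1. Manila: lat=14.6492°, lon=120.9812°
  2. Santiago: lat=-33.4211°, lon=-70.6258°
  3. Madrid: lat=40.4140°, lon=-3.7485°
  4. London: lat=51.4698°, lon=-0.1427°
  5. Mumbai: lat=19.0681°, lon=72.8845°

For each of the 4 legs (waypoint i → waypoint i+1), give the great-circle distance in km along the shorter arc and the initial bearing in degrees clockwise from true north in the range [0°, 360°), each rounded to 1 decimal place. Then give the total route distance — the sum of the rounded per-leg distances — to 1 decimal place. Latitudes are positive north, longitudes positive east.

Leg 1: φ1=0.2556768, φ2=-0.5833082, Δφ=-0.8389850, Δλ=-3.3441730 rad; a=sin²(Δφ/2)+cosφ1·cosφ2·sin²(Δλ/2)=0.9651470539; c=2·atan2(√a, √(1-a))=2.766010147; dist=6371·c=17622.251 ≈ 17622.3 km; running total=17622.3 km
Leg 1 bearing: y=sinΔλ·cosφ2=0.16792859, x=cosφ1·sinφ2-sinφ1·cosφ2·cosΔλ=-0.32611787; θ=atan2(y, x)=152.7546° ≈ 152.8°
Leg 2: φ1=-0.5833082, φ2=0.7053574, Δφ=1.2886656, Δλ=1.1672291 rad; a=sin²(Δφ/2)+cosφ1·cosφ2·sin²(Δλ/2)=0.5537622478; c=2·atan2(√a, √(1-a))=1.678529099; dist=6371·c=10693.909 ≈ 10693.9 km; running total=28316.2 km
Leg 2 bearing: y=sinΔλ·cosφ2=0.70021521, x=cosφ1·sinφ2-sinφ1·cosφ2·cosΔλ=0.70578831; θ=atan2(y, x)=44.7729° ≈ 44.8°
Leg 3: φ1=0.7053574, φ2=0.8983175, Δφ=0.1929601, Δλ=0.0629331 rad; a=sin²(Δφ/2)+cosφ1·cosφ2·sin²(Δλ/2)=0.0097490091; c=2·atan2(√a, √(1-a))=0.197796420; dist=6371·c=1260.161 ≈ 1260.2 km; running total=29576.4 km
Leg 3 bearing: y=sinΔλ·cosφ2=0.03917685, x=cosφ1·sinφ2-sinφ1·cosφ2·cosΔλ=0.19256437; θ=atan2(y, x)=11.4998° ≈ 11.5°
Leg 4: φ1=0.8983175, φ2=0.3328011, Δφ=-0.5655163, Δλ=1.2745651 rad; a=sin²(Δφ/2)+cosφ1·cosφ2·sin²(Δλ/2)=0.2862848814; c=2·atan2(√a, √(1-a))=1.129147972; dist=6371·c=7193.802 ≈ 7193.8 km; running total=36770.2 km
Leg 4 bearing: y=sinΔλ·cosφ2=0.90396430, x=cosφ1·sinφ2-sinφ1·cosφ2·cosΔλ=-0.01232625; θ=atan2(y, x)=90.7812° ≈ 90.8°

Leg 1: dist=17622.3 km, bearing=152.8°
Leg 2: dist=10693.9 km, bearing=44.8°
Leg 3: dist=1260.2 km, bearing=11.5°
Leg 4: dist=7193.8 km, bearing=90.8°
Total: 36770.2 km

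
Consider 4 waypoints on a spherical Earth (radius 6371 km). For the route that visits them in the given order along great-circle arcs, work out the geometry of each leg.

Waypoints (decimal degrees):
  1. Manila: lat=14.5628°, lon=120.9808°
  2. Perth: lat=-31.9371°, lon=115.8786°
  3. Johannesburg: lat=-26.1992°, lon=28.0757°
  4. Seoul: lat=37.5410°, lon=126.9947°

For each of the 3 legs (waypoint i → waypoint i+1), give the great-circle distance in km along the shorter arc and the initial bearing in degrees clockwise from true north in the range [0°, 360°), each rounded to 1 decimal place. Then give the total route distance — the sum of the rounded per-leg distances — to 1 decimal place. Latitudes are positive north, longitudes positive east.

Leg 1: dist=5199.1 km, bearing=185.9°
Leg 2: dist=8313.8 km, bearing=248.3°
Leg 3: dist=12486.2 km, bearing=57.8°
Total: 25999.1 km

Leg 1: φ1=0.2541688, φ2=-0.5574075, Δφ=-0.8115764, Δλ=-0.0890502 rad; a=sin²(Δφ/2)+cosφ1·cosφ2·sin²(Δλ/2)=0.1574493466; c=2·atan2(√a, √(1-a))=0.816053565; dist=6371·c=5199.077 ≈ 5199.1 km; running total=5199.1 km
Leg 1 bearing: y=sinΔλ·cosφ2=-0.07547076, x=cosφ1·sinφ2-sinφ1·cosφ2·cosΔλ=-0.72452768; θ=atan2(y, x)=-174.0532° <0 so +360° → 185.9468° ≈ 185.9°
Leg 2: φ1=-0.5574075, φ2=-0.4572623, Δφ=0.1001452, Δλ=-1.5324497 rad; a=sin²(Δφ/2)+cosφ1·cosφ2·sin²(Δλ/2)=0.3686318293; c=2·atan2(√a, √(1-a))=1.304939238; dist=6371·c=8313.768 ≈ 8313.8 km; running total=13512.9 km
Leg 2 bearing: y=sinΔλ·cosφ2=-0.89660492, x=cosφ1·sinφ2-sinφ1·cosφ2·cosΔλ=-0.35646772; θ=atan2(y, x)=-111.6815° <0 so +360° → 248.3185° ≈ 248.3°
Leg 3: φ1=-0.4572623, φ2=0.6552141, Δφ=1.1124764, Δλ=1.7264622 rad; a=sin²(Δφ/2)+cosφ1·cosφ2·sin²(Δλ/2)=0.6896587559; c=2·atan2(√a, √(1-a))=1.959854899; dist=6371·c=12486.236 ≈ 12486.2 km; running total=25999.1 km
Leg 3 bearing: y=sinΔλ·cosφ2=0.78332996, x=cosφ1·sinφ2-sinφ1·cosφ2·cosΔλ=0.49245548; θ=atan2(y, x)=57.8437° ≈ 57.8°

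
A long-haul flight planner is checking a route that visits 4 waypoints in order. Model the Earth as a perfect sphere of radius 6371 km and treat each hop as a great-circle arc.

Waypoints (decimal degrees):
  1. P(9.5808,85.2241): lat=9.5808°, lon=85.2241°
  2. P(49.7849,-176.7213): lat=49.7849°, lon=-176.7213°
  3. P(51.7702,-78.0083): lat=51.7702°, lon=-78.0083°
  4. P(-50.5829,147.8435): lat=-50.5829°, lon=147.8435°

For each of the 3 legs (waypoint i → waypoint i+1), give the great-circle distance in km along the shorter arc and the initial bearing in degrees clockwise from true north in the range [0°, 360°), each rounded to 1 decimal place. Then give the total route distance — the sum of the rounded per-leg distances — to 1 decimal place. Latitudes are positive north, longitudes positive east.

Leg 1: dist=9766.1 km, bearing=39.8°
Leg 2: dist=6378.4 km, bearing=46.6°
Leg 3: dist=16869.1 km, bearing=254.0°
Total: 33013.6 km

Leg 1: φ1=0.1672165, φ2=0.8689104, Δφ=0.7016939, Δλ=-4.5718097 rad; a=sin²(Δφ/2)+cosφ1·cosφ2·sin²(Δλ/2)=0.4810545703; c=2·atan2(√a, √(1-a))=1.532896395; dist=6371·c=9766.083 ≈ 9766.1 km; running total=9766.1 km
Leg 1 bearing: y=sinΔλ·cosφ2=0.63928953, x=cosφ1·sinφ2-sinφ1·cosφ2·cosΔλ=0.76803202; θ=atan2(y, x)=39.7731° ≈ 39.8°
Leg 2: φ1=0.8689104, φ2=0.9035604, Δφ=0.0346500, Δλ=1.7228669 rad; a=sin²(Δφ/2)+cosφ1·cosφ2·sin²(Δλ/2)=0.2303350491; c=2·atan2(√a, √(1-a))=1.001155172; dist=6371·c=6378.360 ≈ 6378.4 km; running total=16144.5 km
Leg 2 bearing: y=sinΔλ·cosφ2=0.61167561, x=cosφ1·sinφ2-sinφ1·cosφ2·cosΔλ=0.57877129; θ=atan2(y, x)=46.5833° ≈ 46.6°
Leg 3: φ1=0.9035604, φ2=-0.8828382, Δφ=-1.7863986, Δλ=3.9418575 rad; a=sin²(Δφ/2)+cosφ1·cosφ2·sin²(Δλ/2)=0.9402695945; c=2·atan2(√a, √(1-a))=2.647794922; dist=6371·c=16869.101 ≈ 16869.1 km; running total=33013.6 km
Leg 3 bearing: y=sinΔλ·cosφ2=-0.45561038, x=cosφ1·sinφ2-sinφ1·cosφ2·cosΔλ=-0.13065190; θ=atan2(y, x)=-106.0009° <0 so +360° → 253.9991° ≈ 254.0°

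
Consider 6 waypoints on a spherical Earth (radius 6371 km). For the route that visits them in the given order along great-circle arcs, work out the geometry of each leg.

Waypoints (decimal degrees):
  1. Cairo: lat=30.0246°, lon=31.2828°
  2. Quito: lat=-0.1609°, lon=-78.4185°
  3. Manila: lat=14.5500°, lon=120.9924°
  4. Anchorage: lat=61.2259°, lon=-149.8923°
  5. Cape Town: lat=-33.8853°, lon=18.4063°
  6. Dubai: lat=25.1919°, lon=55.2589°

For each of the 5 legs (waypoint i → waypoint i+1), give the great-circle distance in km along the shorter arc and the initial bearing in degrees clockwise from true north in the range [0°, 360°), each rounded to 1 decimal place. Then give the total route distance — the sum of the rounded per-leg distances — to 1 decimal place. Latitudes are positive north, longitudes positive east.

Leg 1: dist=11903.9 km, bearing=280.0°
Leg 2: dist=17347.5 km, bearing=307.7°
Leg 3: dist=8546.0 km, bearing=29.6°
Leg 4: dist=16861.7 km, bearing=20.8°
Leg 5: dist=7635.5 km, bearing=35.6°
Total: 62294.6 km

Leg 1: φ1=0.5240281, φ2=-0.0028082, Δφ=-0.5268364, Δλ=-1.9146489 rad; a=sin²(Δφ/2)+cosφ1·cosφ2·sin²(Δλ/2)=0.6466415839; c=2·atan2(√a, √(1-a))=1.868455548; dist=6371·c=11903.930 ≈ 11903.9 km; running total=11903.9 km
Leg 1 bearing: y=sinΔλ·cosφ2=-0.94145918, x=cosφ1·sinφ2-sinφ1·cosφ2·cosΔλ=0.16625158; θ=atan2(y, x)=-79.9854° <0 so +360° → 280.0146° ≈ 280.0°
Leg 2: φ1=-0.0028082, φ2=0.2539454, Δφ=0.2567536, Δλ=3.4803768 rad; a=sin²(Δφ/2)+cosφ1·cosφ2·sin²(Δλ/2)=0.9568065339; c=2·atan2(√a, √(1-a))=2.722879890; dist=6371·c=17347.468 ≈ 17347.5 km; running total=29251.4 km
Leg 2 bearing: y=sinΔλ·cosφ2=-0.32168200, x=cosφ1·sinφ2-sinφ1·cosφ2·cosΔλ=0.24866012; θ=atan2(y, x)=-52.2960° <0 so +360° → 307.7040° ≈ 307.7°
Leg 3: φ1=0.2539454, φ2=1.0685935, Δφ=0.8146481, Δλ=-4.7278299 rad; a=sin²(Δφ/2)+cosφ1·cosφ2·sin²(Δλ/2)=0.3863007074; c=2·atan2(√a, √(1-a))=1.341390882; dist=6371·c=8546.001 ≈ 8546.0 km; running total=37797.4 km
Leg 3 bearing: y=sinΔλ·cosφ2=0.48130012, x=cosφ1·sinφ2-sinφ1·cosφ2·cosΔλ=0.84654597; θ=atan2(y, x)=29.6202° ≈ 29.6°
Leg 4: φ1=1.0685935, φ2=-0.5914101, Δφ=-1.6600036, Δλ=2.9373647 rad; a=sin²(Δφ/2)+cosφ1·cosφ2·sin²(Δλ/2)=0.9399937163; c=2·atan2(√a, √(1-a))=2.646632069; dist=6371·c=16861.693 ≈ 16861.7 km; running total=54659.1 km
Leg 4 bearing: y=sinΔλ·cosφ2=0.16836482, x=cosφ1·sinφ2-sinφ1·cosφ2·cosΔλ=0.44415696; θ=atan2(y, x)=20.7600° ≈ 20.8°
Leg 5: φ1=-0.5914101, φ2=0.4396816, Δφ=1.0310917, Δλ=0.6431992 rad; a=sin²(Δφ/2)+cosφ1·cosφ2·sin²(Δλ/2)=0.3181103433; c=2·atan2(√a, √(1-a))=1.198474333; dist=6371·c=7635.480 ≈ 7635.5 km; running total=62294.6 km
Leg 5 bearing: y=sinΔλ·cosφ2=0.54271377, x=cosφ1·sinφ2-sinφ1·cosφ2·cosΔλ=0.75705111; θ=atan2(y, x)=35.6359° ≈ 35.6°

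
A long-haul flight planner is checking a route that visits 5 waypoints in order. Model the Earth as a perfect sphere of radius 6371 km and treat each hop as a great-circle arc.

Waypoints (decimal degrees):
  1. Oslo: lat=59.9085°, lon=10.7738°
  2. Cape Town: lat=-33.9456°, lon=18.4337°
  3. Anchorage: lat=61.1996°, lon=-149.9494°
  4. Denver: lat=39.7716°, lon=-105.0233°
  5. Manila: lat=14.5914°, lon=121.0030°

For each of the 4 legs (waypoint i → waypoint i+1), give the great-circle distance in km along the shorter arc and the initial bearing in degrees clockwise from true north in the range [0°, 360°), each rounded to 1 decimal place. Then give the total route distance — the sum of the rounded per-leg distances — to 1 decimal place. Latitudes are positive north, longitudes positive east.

Leg 1: φ1=1.0456006, φ2=-0.5924625, Δφ=-1.6380631, Δλ=0.1336905 rad; a=sin²(Δφ/2)+cosφ1·cosφ2·sin²(Δλ/2)=0.5354637404; c=2·atan2(√a, √(1-a))=1.641783412; dist=6371·c=10459.802 ≈ 10459.8 km; running total=10459.8 km
Leg 1 bearing: y=sinΔλ·cosφ2=0.11057528, x=cosφ1·sinφ2-sinφ1·cosφ2·cosΔλ=-0.99133365; θ=atan2(y, x)=173.6354° ≈ 173.6°
Leg 2: φ1=-0.5924625, φ2=1.0681345, Δφ=1.6605970, Δλ=-2.9388395 rad; a=sin²(Δφ/2)+cosφ1·cosφ2·sin²(Δλ/2)=0.9403993246; c=2·atan2(√a, √(1-a))=2.648342615; dist=6371·c=16872.591 ≈ 16872.6 km; running total=27332.4 km
Leg 2 bearing: y=sinΔλ·cosφ2=-0.09701045, x=cosφ1·sinφ2-sinφ1·cosφ2·cosΔλ=0.46344656; θ=atan2(y, x)=-11.8227° <0 so +360° → 348.1773° ≈ 348.2°
Leg 3: φ1=1.0681345, φ2=0.6941454, Δφ=-0.3739892, Δλ=0.7841084 rad; a=sin²(Δφ/2)+cosφ1·cosφ2·sin²(Δλ/2)=0.0886189454; c=2·atan2(√a, √(1-a))=0.604542695; dist=6371·c=3851.542 ≈ 3851.5 km; running total=31183.9 km
Leg 3 bearing: y=sinΔλ·cosφ2=0.54278134, x=cosφ1·sinφ2-sinφ1·cosφ2·cosΔλ=-0.16867402; θ=atan2(y, x)=107.2631° ≈ 107.3°
Leg 4: φ1=0.6941454, φ2=0.2546680, Δφ=-0.4394774, Δλ=3.9449031 rad; a=sin²(Δφ/2)+cosφ1·cosφ2·sin²(Δλ/2)=0.6776428993; c=2·atan2(√a, √(1-a))=1.934016122; dist=6371·c=12321.617 ≈ 12321.6 km; running total=43505.5 km
Leg 4 bearing: y=sinΔλ·cosφ2=-0.69644744, x=cosφ1·sinφ2-sinφ1·cosφ2·cosΔλ=0.62348454; θ=atan2(y, x)=-48.1640° <0 so +360° → 311.8360° ≈ 311.8°

Leg 1: dist=10459.8 km, bearing=173.6°
Leg 2: dist=16872.6 km, bearing=348.2°
Leg 3: dist=3851.5 km, bearing=107.3°
Leg 4: dist=12321.6 km, bearing=311.8°
Total: 43505.5 km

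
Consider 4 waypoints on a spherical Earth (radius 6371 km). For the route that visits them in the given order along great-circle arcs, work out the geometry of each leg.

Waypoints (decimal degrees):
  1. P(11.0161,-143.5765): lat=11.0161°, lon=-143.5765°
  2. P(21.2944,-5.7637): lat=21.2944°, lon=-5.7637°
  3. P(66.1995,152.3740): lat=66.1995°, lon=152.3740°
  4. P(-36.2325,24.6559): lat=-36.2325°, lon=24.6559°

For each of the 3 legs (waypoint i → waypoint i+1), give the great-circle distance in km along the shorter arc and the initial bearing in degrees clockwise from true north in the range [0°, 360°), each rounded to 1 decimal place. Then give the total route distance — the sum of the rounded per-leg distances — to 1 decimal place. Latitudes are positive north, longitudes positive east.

Leg 1: dist=14173.3 km, bearing=52.0°
Leg 2: dist=10113.8 km, bearing=8.6°
Leg 3: dist=15314.5 km, bearing=288.5°
Total: 39601.6 km

Leg 1: φ1=0.1922672, φ2=0.3716574, Δφ=0.1793902, Δλ=2.4052871 rad; a=sin²(Δφ/2)+cosφ1·cosφ2·sin²(Δλ/2)=0.8041259069; c=2·atan2(√a, √(1-a))=2.224652599; dist=6371·c=14173.262 ≈ 14173.3 km; running total=14173.3 km
Leg 1 bearing: y=sinΔλ·cosφ2=0.62570581, x=cosφ1·sinφ2-sinφ1·cosφ2·cosΔλ=0.48838711; θ=atan2(y, x)=52.0266° ≈ 52.0°
Leg 2: φ1=0.3716574, φ2=1.1553992, Δφ=0.7837418, Δλ=2.7600235 rad; a=sin²(Δφ/2)+cosφ1·cosφ2·sin²(Δλ/2)=0.5083421432; c=2·atan2(√a, √(1-a))=1.587481387; dist=6371·c=10113.844 ≈ 10113.8 km; running total=24287.1 km
Leg 2 bearing: y=sinΔλ·cosφ2=0.15027404, x=cosφ1·sinφ2-sinφ1·cosφ2·cosΔλ=0.98850359; θ=atan2(y, x)=8.6440° ≈ 8.6°
Leg 3: φ1=1.1553992, φ2=-0.6323764, Δφ=-1.7877757, Δλ=-2.2291014 rad; a=sin²(Δφ/2)+cosφ1·cosφ2·sin²(Δλ/2)=0.8699701688; c=2·atan2(√a, √(1-a))=2.403777986; dist=6371·c=15314.470 ≈ 15314.5 km; running total=39601.6 km
Leg 3 bearing: y=sinΔλ·cosφ2=-0.63806496, x=cosφ1·sinφ2-sinφ1·cosφ2·cosΔλ=0.21298217; θ=atan2(y, x)=-71.5413° <0 so +360° → 288.4587° ≈ 288.5°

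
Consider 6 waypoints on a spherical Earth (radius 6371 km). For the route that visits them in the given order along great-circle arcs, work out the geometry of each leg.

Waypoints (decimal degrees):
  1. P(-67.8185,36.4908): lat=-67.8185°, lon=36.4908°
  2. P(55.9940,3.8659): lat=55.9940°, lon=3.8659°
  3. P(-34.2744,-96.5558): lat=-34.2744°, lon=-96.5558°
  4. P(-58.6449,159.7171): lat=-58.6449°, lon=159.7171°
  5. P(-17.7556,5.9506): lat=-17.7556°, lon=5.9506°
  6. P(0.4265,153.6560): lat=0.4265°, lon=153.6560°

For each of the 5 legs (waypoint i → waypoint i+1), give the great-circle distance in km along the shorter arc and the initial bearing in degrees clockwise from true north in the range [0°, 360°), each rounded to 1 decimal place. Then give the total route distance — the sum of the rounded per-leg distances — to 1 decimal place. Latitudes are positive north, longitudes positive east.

Leg 1: dist=14026.4 km, bearing=338.1°
Leg 2: dist=13721.2 km, bearing=256.8°
Leg 3: dist=7531.9 km, bearing=213.1°
Leg 4: dist=11187.1 km, bearing=205.4°
Leg 5: dist=15993.4 km, bearing=115.1°
Total: 62460.0 km

Leg 1: φ1=-1.1836561, φ2=0.9772797, Δφ=2.1609358, Δλ=-0.5694119 rad; a=sin²(Δφ/2)+cosφ1·cosφ2·sin²(Δλ/2)=0.7948963805; c=2·atan2(√a, √(1-a))=2.201598518; dist=6371·c=14026.384 ≈ 14026.4 km; running total=14026.4 km
Leg 1 bearing: y=sinΔλ·cosφ2=-0.30152831, x=cosφ1·sinφ2-sinφ1·cosφ2·cosΔλ=0.74914964; θ=atan2(y, x)=-21.9245° <0 so +360° → 338.0755° ≈ 338.1°
Leg 2: φ1=0.9772797, φ2=-0.5982011, Δφ=-1.5754808, Δλ=-1.7526893 rad; a=sin²(Δφ/2)+cosφ1·cosφ2·sin²(Δλ/2)=0.7752231332; c=2·atan2(√a, √(1-a))=2.153695004; dist=6371·c=13721.191 ≈ 13721.2 km; running total=27747.6 km
Leg 2 bearing: y=sinΔλ·cosφ2=-0.81271773, x=cosφ1·sinφ2-sinφ1·cosφ2·cosΔλ=-0.19104660; θ=atan2(y, x)=-103.2284° <0 so +360° → 256.7716° ≈ 256.8°
Leg 3: φ1=-0.5982011, φ2=-1.0235466, Δφ=-0.4253455, Δλ=4.4728059 rad; a=sin²(Δφ/2)+cosφ1·cosφ2·sin²(Δλ/2)=0.3105606318; c=2·atan2(√a, √(1-a))=1.182211923; dist=6371·c=7531.872 ≈ 7531.9 km; running total=35279.5 km
Leg 3 bearing: y=sinΔλ·cosφ2=-0.50547809, x=cosφ1·sinφ2-sinφ1·cosφ2·cosΔλ=-0.77520501; θ=atan2(y, x)=-146.8933° <0 so +360° → 213.1067° ≈ 213.1°
Leg 4: φ1=-1.0235466, φ2=-0.3098937, Δφ=0.7136529, Δλ=-2.6837317 rad; a=sin²(Δφ/2)+cosφ1·cosφ2·sin²(Δλ/2)=0.5920457680; c=2·atan2(√a, √(1-a))=1.755943848; dist=6371·c=11187.118 ≈ 11187.1 km; running total=46466.6 km
Leg 4 bearing: y=sinΔλ·cosφ2=-0.42097471, x=cosφ1·sinφ2-sinφ1·cosφ2·cosΔλ=-0.88819513; θ=atan2(y, x)=-154.6406° <0 so +360° → 205.3594° ≈ 205.4°
Leg 5: φ1=-0.3098937, φ2=0.0074438, Δφ=0.3173375, Δλ=2.5779456 rad; a=sin²(Δφ/2)+cosφ1·cosφ2·sin²(Δλ/2)=0.9036471571; c=2·atan2(√a, √(1-a))=2.510349208; dist=6371·c=15993.435 ≈ 15993.4 km; running total=62460.0 km
Leg 5 bearing: y=sinΔλ·cosφ2=0.53425788, x=cosφ1·sinφ2-sinφ1·cosφ2·cosΔλ=-0.25068787; θ=atan2(y, x)=115.1372° ≈ 115.1°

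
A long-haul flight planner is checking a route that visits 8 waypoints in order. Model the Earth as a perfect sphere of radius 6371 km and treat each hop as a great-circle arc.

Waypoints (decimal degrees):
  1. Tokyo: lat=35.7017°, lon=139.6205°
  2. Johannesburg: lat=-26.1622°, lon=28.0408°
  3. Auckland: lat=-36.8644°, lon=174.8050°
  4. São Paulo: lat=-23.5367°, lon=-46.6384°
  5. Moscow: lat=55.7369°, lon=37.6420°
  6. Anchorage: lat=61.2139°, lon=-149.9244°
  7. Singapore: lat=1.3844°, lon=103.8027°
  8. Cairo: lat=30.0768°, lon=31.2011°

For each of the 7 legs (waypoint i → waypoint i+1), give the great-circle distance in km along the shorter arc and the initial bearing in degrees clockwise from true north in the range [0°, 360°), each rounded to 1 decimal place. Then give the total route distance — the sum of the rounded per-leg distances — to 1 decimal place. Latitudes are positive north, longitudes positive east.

Leg 1: dist=13531.7 km, bearing=258.8°
Leg 2: dist=12191.4 km, bearing=152.3°
Leg 3: dist=12017.4 km, bearing=140.3°
Leg 4: dist=11806.3 km, bearing=35.7°
Leg 5: dist=6993.9 km, bearing=4.1°
Leg 6: dist=10733.6 km, bearing=285.0°
Leg 7: dist=8260.6 km, bearing=300.9°
Total: 75534.9 km

Leg 1: φ1=0.6231122, φ2=-0.4566165, Δφ=-1.0797287, Δλ=-1.9474331 rad; a=sin²(Δφ/2)+cosφ1·cosφ2·sin²(Δλ/2)=0.7626883332; c=2·atan2(√a, √(1-a))=2.123954063; dist=6371·c=13531.711 ≈ 13531.7 km; running total=13531.7 km
Leg 1 bearing: y=sinΔλ·cosφ2=-0.83463739, x=cosφ1·sinφ2-sinφ1·cosφ2·cosΔλ=-0.16540795; θ=atan2(y, x)=-101.2096° <0 so +360° → 258.7904° ≈ 258.8°
Leg 2: φ1=-0.4566165, φ2=-0.6434052, Δφ=-0.1867886, Δλ=2.5615185 rad; a=sin²(Δφ/2)+cosφ1·cosφ2·sin²(Δλ/2)=0.6680564397; c=2·atan2(√a, √(1-a))=1.913582932; dist=6371·c=12191.437 ≈ 12191.4 km; running total=25723.1 km
Leg 2 bearing: y=sinΔλ·cosφ2=0.43850031, x=cosφ1·sinφ2-sinφ1·cosφ2·cosΔλ=-0.83351401; θ=atan2(y, x)=152.2518° ≈ 152.3°
Leg 3: φ1=-0.6434052, φ2=-0.4107929, Δφ=0.2326122, Δλ=-3.8649164 rad; a=sin²(Δφ/2)+cosφ1·cosφ2·sin²(Δλ/2)=0.6551324842; c=2·atan2(√a, √(1-a))=1.886268070; dist=6371·c=12017.414 ≈ 12017.4 km; running total=37740.5 km
Leg 3 bearing: y=sinΔλ·cosφ2=0.60681442, x=cosφ1·sinφ2-sinφ1·cosφ2·cosΔλ=-0.73178679; θ=atan2(y, x)=140.3337° ≈ 140.3°
Leg 4: φ1=-0.4107929, φ2=0.9727924, Δφ=1.3835853, Δλ=1.4709705 rad; a=sin²(Δφ/2)+cosφ1·cosφ2·sin²(Δλ/2)=0.6392979333; c=2·atan2(√a, √(1-a))=1.853128108; dist=6371·c=11806.279 ≈ 11806.3 km; running total=49546.8 km
Leg 4 bearing: y=sinΔλ·cosφ2=0.56019106, x=cosφ1·sinφ2-sinφ1·cosφ2·cosΔλ=0.78010917; θ=atan2(y, x)=35.6819° ≈ 35.7°
Leg 5: φ1=0.9727924, φ2=1.0683841, Δφ=0.0955917, Δλ=-3.2736512 rad; a=sin²(Δφ/2)+cosφ1·cosφ2·sin²(Δλ/2)=0.2722071244; c=2·atan2(√a, √(1-a))=1.097766218; dist=6371·c=6993.869 ≈ 6993.9 km; running total=56540.7 km
Leg 5 bearing: y=sinΔλ·cosφ2=0.06340696, x=cosφ1·sinφ2-sinφ1·cosφ2·cosΔλ=0.88793084; θ=atan2(y, x)=4.0845° ≈ 4.1°
Leg 6: φ1=1.0683841, φ2=0.0241623, Δφ=-1.0442218, Δλ=4.4283733 rad; a=sin²(Δφ/2)+cosφ1·cosφ2·sin²(Δλ/2)=0.5568600786; c=2·atan2(√a, √(1-a))=1.684763032; dist=6371·c=10733.625 ≈ 10733.6 km; running total=67274.3 km
Leg 6 bearing: y=sinΔλ·cosφ2=-0.95965773, x=cosφ1·sinφ2-sinφ1·cosφ2·cosΔλ=0.25714735; θ=atan2(y, x)=-74.9996° <0 so +360° → 285.0004° ≈ 285.0°
Leg 7: φ1=0.0241623, φ2=0.5249392, Δφ=0.5007769, Δλ=-1.2671370 rad; a=sin²(Δφ/2)+cosφ1·cosφ2·sin²(Δλ/2)=0.3646071444; c=2·atan2(√a, √(1-a))=1.296587184; dist=6371·c=8260.557 ≈ 8260.6 km; running total=75534.9 km
Leg 7 bearing: y=sinΔλ·cosφ2=-0.82576331, x=cosφ1·sinφ2-sinφ1·cosφ2·cosΔλ=0.49476262; θ=atan2(y, x)=-59.0717° <0 so +360° → 300.9283° ≈ 300.9°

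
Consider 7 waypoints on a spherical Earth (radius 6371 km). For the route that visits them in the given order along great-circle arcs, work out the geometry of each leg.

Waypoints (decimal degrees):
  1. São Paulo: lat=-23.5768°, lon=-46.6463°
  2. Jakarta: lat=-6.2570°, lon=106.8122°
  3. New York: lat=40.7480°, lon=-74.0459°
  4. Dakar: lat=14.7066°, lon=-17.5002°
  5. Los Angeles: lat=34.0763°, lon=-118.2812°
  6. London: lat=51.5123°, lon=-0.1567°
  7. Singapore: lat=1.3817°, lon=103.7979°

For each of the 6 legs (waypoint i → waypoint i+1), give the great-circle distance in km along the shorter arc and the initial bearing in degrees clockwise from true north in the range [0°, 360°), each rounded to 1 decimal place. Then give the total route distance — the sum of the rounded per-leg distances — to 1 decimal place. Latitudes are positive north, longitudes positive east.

Leg 1: dist=15621.2 km, bearing=135.7°
Leg 2: dist=16178.9 km, bearing=1.1°
Leg 3: dist=6146.1 km, bearing=100.9°
Leg 4: dist=10056.1 km, bearing=305.5°
Leg 5: dist=8753.5 km, bearing=34.0°
Leg 6: dist=10845.6 km, bearing=78.1°
Total: 67601.4 km

Leg 1: φ1=-0.4114928, φ2=-0.1092053, Δφ=0.3022875, Δλ=2.6783561 rad; a=sin²(Δφ/2)+cosφ1·cosφ2·sin²(Δλ/2)=0.8857279190; c=2·atan2(√a, √(1-a))=2.451922351; dist=6371·c=15621.197 ≈ 15621.2 km; running total=15621.2 km
Leg 1 bearing: y=sinΔλ·cosφ2=0.44418406, x=cosφ1·sinφ2-sinφ1·cosφ2·cosΔλ=-0.45558359; θ=atan2(y, x)=135.7259° ≈ 135.7°
Leg 2: φ1=-0.1092053, φ2=0.7111868, Δφ=0.8203920, Δλ=-3.1565693 rad; a=sin²(Δφ/2)+cosφ1·cosφ2·sin²(Δλ/2)=0.9120653467; c=2·atan2(√a, √(1-a))=2.539462015; dist=6371·c=16178.912 ≈ 16178.9 km; running total=31800.1 km
Leg 2 bearing: y=sinΔλ·cosφ2=0.01134572, x=cosφ1·sinφ2-sinφ1·cosφ2·cosΔλ=0.56628604; θ=atan2(y, x)=1.1478° ≈ 1.1°
Leg 3: φ1=0.7111868, φ2=0.2566786, Δφ=-0.4545082, Δλ=0.9869086 rad; a=sin²(Δφ/2)+cosφ1·cosφ2·sin²(Δλ/2)=0.2151683592; c=2·atan2(√a, √(1-a))=0.964700223; dist=6371·c=6146.105 ≈ 6146.1 km; running total=37946.2 km
Leg 3 bearing: y=sinΔλ·cosφ2=0.80699204, x=cosφ1·sinφ2-sinφ1·cosφ2·cosΔλ=-0.15571639; θ=atan2(y, x)=100.9215° ≈ 100.9°
Leg 4: φ1=0.2566786, φ2=0.5947436, Δφ=0.3380650, Δλ=-1.7589603 rad; a=sin²(Δφ/2)+cosφ1·cosφ2·sin²(Δλ/2)=0.5038093039; c=2·atan2(√a, √(1-a))=1.578415008; dist=6371·c=10056.082 ≈ 10056.1 km; running total=48002.3 km
Leg 4 bearing: y=sinΔλ·cosφ2=-0.81367226, x=cosφ1·sinφ2-sinφ1·cosφ2·cosΔλ=0.58127395; θ=atan2(y, x)=-54.4586° <0 so +360° → 305.5414° ≈ 305.5°
Leg 5: φ1=0.5947436, φ2=0.8990592, Δφ=0.3043156, Δλ=2.0616615 rad; a=sin²(Δφ/2)+cosφ1·cosφ2·sin²(Δλ/2)=0.4022132393; c=2·atan2(√a, √(1-a))=1.373954096; dist=6371·c=8753.462 ≈ 8753.5 km; running total=56755.8 km
Leg 5 bearing: y=sinΔλ·cosφ2=0.54886327, x=cosφ1·sinφ2-sinφ1·cosφ2·cosΔλ=0.81271157; θ=atan2(y, x)=34.0331° ≈ 34.0°
Leg 6: φ1=0.8990592, φ2=0.0241152, Δφ=-0.8749440, Δλ=1.8143500 rad; a=sin²(Δφ/2)+cosφ1·cosφ2·sin²(Δλ/2)=0.5655814730; c=2·atan2(√a, √(1-a))=1.702338296; dist=6371·c=10845.597 ≈ 10845.6 km; running total=67601.4 km
Leg 6 bearing: y=sinΔλ·cosφ2=0.97020494, x=cosφ1·sinφ2-sinφ1·cosφ2·cosΔλ=0.20371219; θ=atan2(y, x)=78.1420° ≈ 78.1°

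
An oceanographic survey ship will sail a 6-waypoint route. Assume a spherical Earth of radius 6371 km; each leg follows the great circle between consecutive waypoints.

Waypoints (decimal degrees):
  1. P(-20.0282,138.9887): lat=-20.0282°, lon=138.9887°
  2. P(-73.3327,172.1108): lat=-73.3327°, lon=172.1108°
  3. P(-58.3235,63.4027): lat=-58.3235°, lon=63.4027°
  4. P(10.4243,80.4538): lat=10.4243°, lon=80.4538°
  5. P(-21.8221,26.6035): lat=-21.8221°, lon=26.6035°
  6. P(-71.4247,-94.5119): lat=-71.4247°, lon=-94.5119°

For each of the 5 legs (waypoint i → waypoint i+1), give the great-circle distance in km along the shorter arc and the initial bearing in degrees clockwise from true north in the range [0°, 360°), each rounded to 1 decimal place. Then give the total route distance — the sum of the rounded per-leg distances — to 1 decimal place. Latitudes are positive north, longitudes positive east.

Leg 1: dist=6268.5 km, bearing=169.2°
Leg 2: dist=4438.7 km, bearing=230.8°
Leg 3: dist=7798.9 km, bearing=17.9°
Leg 4: dist=6880.7 km, bearing=238.2°
Leg 5: dist=8727.7 km, bearing=196.2°
Total: 34114.5 km

Leg 1: φ1=-0.3495580, φ2=-1.2798971, Δφ=-0.9303390, Δλ=0.5780897 rad; a=sin²(Δφ/2)+cosφ1·cosφ2·sin²(Δλ/2)=0.2231121506; c=2·atan2(√a, √(1-a))=0.983904420; dist=6371·c=6268.455 ≈ 6268.5 km; running total=6268.5 km
Leg 1 bearing: y=sinΔλ·cosφ2=0.15672226, x=cosφ1·sinφ2-sinφ1·cosφ2·cosΔλ=-0.81778396; θ=atan2(y, x)=169.1512° ≈ 169.2°
Leg 2: φ1=-1.2798971, φ2=-1.0179371, Δφ=0.2619600, Δλ=-1.8973143 rad; a=sin²(Δφ/2)+cosφ1·cosφ2·sin²(Δλ/2)=0.1165183240; c=2·atan2(√a, √(1-a))=0.696700912; dist=6371·c=4438.682 ≈ 4438.7 km; running total=10707.2 km
Leg 2 bearing: y=sinΔλ·cosφ2=-0.49737776, x=cosφ1·sinφ2-sinφ1·cosφ2·cosΔλ=-0.40544122; θ=atan2(y, x)=-129.1855° <0 so +360° → 230.8145° ≈ 230.8°
Leg 3: φ1=-1.0179371, φ2=0.1819384, Δφ=1.1998755, Δλ=0.2975978 rad; a=sin²(Δφ/2)+cosφ1·cosφ2·sin²(Δλ/2)=0.3301138426; c=2·atan2(√a, √(1-a))=1.224121527; dist=6371·c=7798.878 ≈ 7798.9 km; running total=18506.1 km
Leg 3 bearing: y=sinΔλ·cosφ2=0.28838476, x=cosφ1·sinφ2-sinφ1·cosφ2·cosΔλ=0.89520333; θ=atan2(y, x)=17.8561° ≈ 17.9°
Leg 4: φ1=0.1819384, φ2=-0.3808675, Δφ=-0.5628059, Δλ=-0.9398650 rad; a=sin²(Δφ/2)+cosφ1·cosφ2·sin²(Δλ/2)=0.2643354538; c=2·atan2(√a, √(1-a))=1.079999174; dist=6371·c=6880.675 ≈ 6880.7 km; running total=25386.8 km
Leg 4 bearing: y=sinΔλ·cosφ2=-0.74961662, x=cosφ1·sinφ2-sinφ1·cosφ2·cosΔλ=-0.46467603; θ=atan2(y, x)=-121.7941° <0 so +360° → 238.2059° ≈ 238.2°
Leg 5: φ1=-0.3808675, φ2=-1.2465962, Δφ=-0.8657287, Δλ=-2.1138625 rad; a=sin²(Δφ/2)+cosφ1·cosφ2·sin²(Δλ/2)=0.4002291269; c=2·atan2(√a, √(1-a))=1.369906087; dist=6371·c=8727.672 ≈ 8727.7 km; running total=34114.5 km
Leg 5 bearing: y=sinΔλ·cosφ2=-0.27272024, x=cosφ1·sinφ2-sinφ1·cosφ2·cosΔλ=-0.94117308; θ=atan2(y, x)=-163.8402° <0 so +360° → 196.1598° ≈ 196.2°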